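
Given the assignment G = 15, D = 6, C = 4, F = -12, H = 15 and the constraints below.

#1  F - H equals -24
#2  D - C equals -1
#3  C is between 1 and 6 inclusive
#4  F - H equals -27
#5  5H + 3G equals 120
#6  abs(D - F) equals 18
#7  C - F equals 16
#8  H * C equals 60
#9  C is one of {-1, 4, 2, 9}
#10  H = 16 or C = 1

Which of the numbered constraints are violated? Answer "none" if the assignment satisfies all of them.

No — constraints 1, 2, 10 are not satisfied.

#1 F - H = -12 - 15 = -27, not -24 — does not hold.
#2 D - C = 6 - 4 = 2, not -1 — does not hold.
#3 C = 4 lies in [1, 6] — holds.
#4 F - H = -12 - 15 = -27 — holds.
#5 5H + 3G = 5(15) + 3(15) = 120 — holds.
#6 abs(6 - (-12)) = 18 — holds.
#7 C - F = 4 - (-12) = 16 — holds.
#8 H * C = 15 * 4 = 60 — holds.
#9 C = 4 is in {-1, 4, 2, 9} — holds.
#10 H = 15 ≠ 16 and C = 4 ≠ 1; both disjuncts false — does not hold.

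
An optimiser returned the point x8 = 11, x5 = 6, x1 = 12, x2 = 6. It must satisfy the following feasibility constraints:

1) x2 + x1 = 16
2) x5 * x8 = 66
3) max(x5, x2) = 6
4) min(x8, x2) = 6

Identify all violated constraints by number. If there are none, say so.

1) x2 + x1 = 6 + 12 = 18, not 16  fails
2) x5 * x8 = 6 * 11 = 66  holds
3) max(6, 6) = 6  holds
4) min(11, 6) = 6  holds

Constraint 1 is violated.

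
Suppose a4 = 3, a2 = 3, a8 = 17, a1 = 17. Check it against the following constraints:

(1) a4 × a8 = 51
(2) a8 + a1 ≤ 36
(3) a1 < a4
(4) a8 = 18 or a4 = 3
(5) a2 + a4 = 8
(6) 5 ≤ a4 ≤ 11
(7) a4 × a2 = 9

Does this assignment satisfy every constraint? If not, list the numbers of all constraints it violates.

The assignment fails constraints 3, 5, and 6.

(1) a4 × a8 = 3 × 17 = 51 — holds.
(2) a8 + a1 = 17 + 17 = 34; 34 ≤ 36 — holds.
(3) a1 = 17, a4 = 3; 17 ≥ 3 (want <) — fails.
(4) a8 = 17 ≠ 18, but a4 = 3 = 3 (second disjunct) — holds.
(5) a2 + a4 = 3 + 3 = 6, not 8 — fails.
(6) a4 = 3 is outside [5, 11] — fails.
(7) a4 × a2 = 3 × 3 = 9 — holds.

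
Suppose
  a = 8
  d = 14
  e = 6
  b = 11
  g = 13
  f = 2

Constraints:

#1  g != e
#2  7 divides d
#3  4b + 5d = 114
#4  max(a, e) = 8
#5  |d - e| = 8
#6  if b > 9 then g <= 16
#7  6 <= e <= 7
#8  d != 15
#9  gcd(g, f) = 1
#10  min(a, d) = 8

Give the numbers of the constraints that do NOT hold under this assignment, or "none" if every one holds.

#1 g = 13, e = 6; distinct — holds.
#2 14 / 7 = 2, so 7 divides 14 — holds.
#3 4b + 5d = 4(11) + 5(14) = 114 — holds.
#4 max(8, 6) = 8 — holds.
#5 |14 - 6| = 8 — holds.
#6 b = 11 > 9, so we need g ≤ 16; g = 13 ≤ 16 — holds.
#7 e = 6 lies in [6, 7] — holds.
#8 d = 14, and 14 ≠ 15 — holds.
#9 gcd(13, 2) = 1 — holds.
#10 min(8, 14) = 8 — holds.

All constraints are satisfied.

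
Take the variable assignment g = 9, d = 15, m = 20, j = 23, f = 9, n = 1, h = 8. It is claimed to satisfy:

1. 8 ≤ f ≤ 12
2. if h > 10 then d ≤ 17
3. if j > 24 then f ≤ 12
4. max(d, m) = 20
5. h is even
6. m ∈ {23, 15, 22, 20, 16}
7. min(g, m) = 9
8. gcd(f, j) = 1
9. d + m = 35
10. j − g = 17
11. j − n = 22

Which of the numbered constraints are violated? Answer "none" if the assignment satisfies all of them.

1. f = 9 lies in [8, 12]  ✓
2. h = 8, not > 10; antecedent false, conditional vacuously true  ✓
3. j = 23, not > 24; antecedent false, conditional vacuously true  ✓
4. max(15, 20) = 20  ✓
5. h = 8 is even  ✓
6. m = 20 is in {23, 15, 22, 20, 16}  ✓
7. min(9, 20) = 9  ✓
8. gcd(9, 23) = 1  ✓
9. d + m = 15 + 20 = 35  ✓
10. j − g = 23 − 9 = 14, not 17  ✗
11. j − n = 23 − 1 = 22  ✓

Constraint 10 does not hold.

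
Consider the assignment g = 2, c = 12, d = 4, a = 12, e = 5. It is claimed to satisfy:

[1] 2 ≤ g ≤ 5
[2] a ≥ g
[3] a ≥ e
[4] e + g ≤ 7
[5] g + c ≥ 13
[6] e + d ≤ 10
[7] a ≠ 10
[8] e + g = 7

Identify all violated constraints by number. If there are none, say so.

Yes — all constraints hold.

[1] g = 2 lies in [2, 5] — holds.
[2] a = 12, g = 2; 12 ≥ 2 — holds.
[3] a = 12, e = 5; 12 ≥ 5 — holds.
[4] e + g = 5 + 2 = 7; 7 ≤ 7 — holds.
[5] g + c = 2 + 12 = 14; 14 ≥ 13 — holds.
[6] e + d = 5 + 4 = 9; 9 ≤ 10 — holds.
[7] a = 12, and 12 ≠ 10 — holds.
[8] e + g = 5 + 2 = 7 — holds.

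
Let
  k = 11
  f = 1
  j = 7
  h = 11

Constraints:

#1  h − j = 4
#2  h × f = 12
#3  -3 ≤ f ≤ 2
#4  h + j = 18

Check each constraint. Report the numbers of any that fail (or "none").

#1 h − j = 11 − 7 = 4 — OK.
#2 h × f = 11 × 1 = 11, not 12 — violated.
#3 f = 1 lies in [-3, 2] — OK.
#4 h + j = 11 + 7 = 18 — OK.

The assignment fails constraint 2.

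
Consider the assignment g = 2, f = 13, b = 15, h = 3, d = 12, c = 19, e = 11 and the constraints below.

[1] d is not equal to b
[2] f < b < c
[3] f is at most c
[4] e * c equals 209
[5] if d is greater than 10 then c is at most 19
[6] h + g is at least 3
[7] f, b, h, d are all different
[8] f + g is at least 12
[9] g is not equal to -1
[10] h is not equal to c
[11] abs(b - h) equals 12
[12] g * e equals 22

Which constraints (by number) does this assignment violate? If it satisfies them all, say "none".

Yes — all constraints hold.

[1] d = 12, b = 15; distinct — OK.
[2] values 13 < 15 < 19 — OK.
[3] f = 13, c = 19; 13 ≤ 19 — OK.
[4] e * c = 11 * 19 = 209 — OK.
[5] d = 12 > 10, so we need c ≤ 19; c = 19 ≤ 19 — OK.
[6] h + g = 3 + 2 = 5; 5 ≥ 3 — OK.
[7] values 13, 15, 3, 12 are pairwise distinct — OK.
[8] f + g = 13 + 2 = 15; 15 ≥ 12 — OK.
[9] g = 2, and 2 ≠ -1 — OK.
[10] h = 3, c = 19; distinct — OK.
[11] abs(15 - 3) = 12 — OK.
[12] g * e = 2 * 11 = 22 — OK.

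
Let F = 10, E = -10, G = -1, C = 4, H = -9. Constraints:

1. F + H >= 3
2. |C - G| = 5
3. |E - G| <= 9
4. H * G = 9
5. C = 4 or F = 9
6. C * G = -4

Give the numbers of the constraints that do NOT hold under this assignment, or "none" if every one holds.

No — constraint 1 is not satisfied.

1. F + H = 10 + (-9) = 1; 1 < 3, bound 3 not met  fails
2. |4 - (-1)| = 5  holds
3. |-10 - (-1)| = 9; 9 ≤ 9  holds
4. H * G = -9 * (-1) = 9  holds
5. C = 4 = 4 (first disjunct)  holds
6. C * G = 4 * (-1) = -4  holds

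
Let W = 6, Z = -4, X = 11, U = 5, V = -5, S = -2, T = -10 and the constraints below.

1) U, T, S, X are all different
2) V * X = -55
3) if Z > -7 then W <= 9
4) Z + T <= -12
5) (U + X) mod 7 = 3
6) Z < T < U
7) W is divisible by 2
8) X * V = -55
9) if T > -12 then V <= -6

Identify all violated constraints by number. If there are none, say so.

1) values 5, -10, -2, 11 are pairwise distinct  ✔
2) V * X = -5 * 11 = -55  ✔
3) Z = -4 > -7, so we need W ≤ 9; W = 6 ≤ 9  ✔
4) Z + T = -4 + (-10) = -14; -14 ≤ -12  ✔
5) U + X = 16; 16 mod 7 = 2, not 3  ✘
6) values -4, -10, 5; Z = -4 is not < T = -10  ✘
7) 6 / 2 = 3, so 2 divides 6  ✔
8) X * V = 11 * (-5) = -55  ✔
9) T = -10 > -12, so we need V ≤ -6; but V = -5 > -6  ✘

No — constraints 5, 6, 9 are not satisfied.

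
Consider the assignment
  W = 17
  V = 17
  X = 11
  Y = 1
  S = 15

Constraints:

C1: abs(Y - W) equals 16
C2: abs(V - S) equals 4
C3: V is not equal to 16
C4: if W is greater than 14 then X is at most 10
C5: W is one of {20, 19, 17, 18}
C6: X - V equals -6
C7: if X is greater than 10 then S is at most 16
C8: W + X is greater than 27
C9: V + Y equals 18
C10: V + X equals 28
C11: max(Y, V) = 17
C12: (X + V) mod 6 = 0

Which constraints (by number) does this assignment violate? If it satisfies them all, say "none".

C1: abs(1 - 17) = 16 — holds.
C2: abs(17 - 15) = 2, not 4 — fails.
C3: V = 17, and 17 ≠ 16 — holds.
C4: W = 17 > 14, so we need X ≤ 10; but X = 11 > 10 — fails.
C5: W = 17 is in {20, 19, 17, 18} — holds.
C6: X - V = 11 - 17 = -6 — holds.
C7: X = 11 > 10, so we need S ≤ 16; S = 15 ≤ 16 — holds.
C8: W + X = 17 + 11 = 28; 28 > 27 — holds.
C9: V + Y = 17 + 1 = 18 — holds.
C10: V + X = 17 + 11 = 28 — holds.
C11: max(1, 17) = 17 — holds.
C12: X + V = 28; 28 mod 6 = 4, not 0 — fails.

No — constraints 2, 4, and 12 are not satisfied.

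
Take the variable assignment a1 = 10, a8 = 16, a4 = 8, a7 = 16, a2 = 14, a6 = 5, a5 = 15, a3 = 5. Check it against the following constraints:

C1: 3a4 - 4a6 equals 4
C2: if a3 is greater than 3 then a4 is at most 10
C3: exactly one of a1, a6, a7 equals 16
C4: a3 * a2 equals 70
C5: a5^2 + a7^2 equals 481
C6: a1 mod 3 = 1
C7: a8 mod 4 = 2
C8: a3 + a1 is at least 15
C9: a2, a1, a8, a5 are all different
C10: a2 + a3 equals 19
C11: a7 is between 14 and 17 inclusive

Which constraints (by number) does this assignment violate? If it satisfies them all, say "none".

The assignment fails constraint 7.

C1: 3a4 - 4a6 = 3(8) - 4(5) = 4  ✔
C2: a3 = 5 > 3, so we need a4 ≤ 10; a4 = 8 ≤ 10  ✔
C3: a1=10, a6=5, a7=16; 1 of them equals 16  ✔
C4: a3 * a2 = 5 * 14 = 70  ✔
C5: a5^2 + a7^2 = 15^2 + 16^2 = 225 + 256 = 481  ✔
C6: 10 mod 3 = 1  ✔
C7: 16 mod 4 = 0, not 2  ✘
C8: a3 + a1 = 5 + 10 = 15; 15 ≥ 15  ✔
C9: values 14, 10, 16, 15 are pairwise distinct  ✔
C10: a2 + a3 = 14 + 5 = 19  ✔
C11: a7 = 16 lies in [14, 17]  ✔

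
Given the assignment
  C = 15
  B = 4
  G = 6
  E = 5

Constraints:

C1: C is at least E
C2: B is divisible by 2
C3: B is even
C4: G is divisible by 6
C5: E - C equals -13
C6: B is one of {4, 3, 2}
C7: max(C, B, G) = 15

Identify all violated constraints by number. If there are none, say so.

Violated: 5.

C1: C = 15, E = 5; 15 ≥ 5  OK
C2: 4 / 2 = 2, so 2 divides 4  OK
C3: B = 4 is even  OK
C4: 6 / 6 = 1, so 6 divides 6  OK
C5: E - C = 5 - 15 = -10, not -13  FAIL
C6: B = 4 is in {4, 3, 2}  OK
C7: max(15, 4, 6) = 15  OK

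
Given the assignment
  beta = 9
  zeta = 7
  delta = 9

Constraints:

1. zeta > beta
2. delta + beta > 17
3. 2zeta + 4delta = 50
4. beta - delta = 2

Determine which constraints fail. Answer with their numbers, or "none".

Constraints 1 and 4 are violated.

1. zeta = 7, beta = 9; 7 ≤ 9 (want >)  no
2. delta + beta = 9 + 9 = 18; 18 > 17  yes
3. 2zeta + 4delta = 2(7) + 4(9) = 50  yes
4. beta - delta = 9 - 9 = 0, not 2  no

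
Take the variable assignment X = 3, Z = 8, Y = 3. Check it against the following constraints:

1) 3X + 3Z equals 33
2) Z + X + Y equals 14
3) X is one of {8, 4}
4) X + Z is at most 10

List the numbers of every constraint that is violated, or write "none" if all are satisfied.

Constraints 3 and 4 do not hold.

1) 3X + 3Z = 3(3) + 3(8) = 33  OK
2) Z + X + Y = 8 + 3 + 3 = 14  OK
3) X = 3 is not in {8, 4}  FAIL
4) X + Z = 3 + 8 = 11; 11 > 10, bound 10 not met  FAIL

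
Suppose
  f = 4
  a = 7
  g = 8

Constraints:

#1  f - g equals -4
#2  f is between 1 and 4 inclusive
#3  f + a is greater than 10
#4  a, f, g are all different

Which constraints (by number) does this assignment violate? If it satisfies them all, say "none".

#1 f - g = 4 - 8 = -4 — satisfied.
#2 f = 4 lies in [1, 4] — satisfied.
#3 f + a = 4 + 7 = 11; 11 > 10 — satisfied.
#4 values 7, 4, 8 are pairwise distinct — satisfied.

The assignment satisfies every constraint.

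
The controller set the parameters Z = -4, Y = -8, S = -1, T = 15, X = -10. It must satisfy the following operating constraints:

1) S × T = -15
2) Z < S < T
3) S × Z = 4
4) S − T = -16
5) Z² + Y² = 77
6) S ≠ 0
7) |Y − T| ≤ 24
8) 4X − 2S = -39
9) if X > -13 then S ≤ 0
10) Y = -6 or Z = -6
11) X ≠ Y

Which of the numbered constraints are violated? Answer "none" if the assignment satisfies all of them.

Violated: 5, 8, and 10.

1) S × T = -1 × 15 = -15  OK
2) values -4 < -1 < 15  OK
3) S × Z = -1 × (-4) = 4  OK
4) S − T = -1 − 15 = -16  OK
5) Z² + Y² = (-4)² + (-8)² = 16 + 64 = 80, not 77  FAIL
6) S = -1, and -1 ≠ 0  OK
7) |-8 − 15| = 23; 23 ≤ 24  OK
8) 4X − 2S = 4(-10) − 2(-1) = -38, not -39  FAIL
9) X = -10 > -13, so we need S ≤ 0; S = -1 ≤ 0  OK
10) Y = -8 ≠ -6 and Z = -4 ≠ -6; both disjuncts false  FAIL
11) X = -10, Y = -8; distinct  OK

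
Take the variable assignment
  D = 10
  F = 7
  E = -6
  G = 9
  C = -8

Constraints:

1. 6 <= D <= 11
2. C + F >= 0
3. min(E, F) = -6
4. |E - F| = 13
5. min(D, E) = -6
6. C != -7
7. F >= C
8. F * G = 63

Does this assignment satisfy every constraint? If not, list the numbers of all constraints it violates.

Constraint 2 does not hold.

1. D = 10 lies in [6, 11] — holds.
2. C + F = -8 + 7 = -1; -1 < 0, bound 0 not met — fails.
3. min(-6, 7) = -6 — holds.
4. |-6 - 7| = 13 — holds.
5. min(10, -6) = -6 — holds.
6. C = -8, and -8 ≠ -7 — holds.
7. F = 7, C = -8; 7 ≥ -8 — holds.
8. F * G = 7 * 9 = 63 — holds.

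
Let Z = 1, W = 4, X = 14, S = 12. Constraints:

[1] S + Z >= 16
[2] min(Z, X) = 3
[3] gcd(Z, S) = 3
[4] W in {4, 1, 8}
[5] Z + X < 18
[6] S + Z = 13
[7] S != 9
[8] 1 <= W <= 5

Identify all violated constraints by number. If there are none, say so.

Violated: 1, 2, and 3.

[1] S + Z = 12 + 1 = 13; 13 < 16, bound 16 not met  FAIL
[2] min(1, 14) = 1, not 3  FAIL
[3] gcd(1, 12) = 1, not 3  FAIL
[4] W = 4 is in {4, 1, 8}  OK
[5] Z + X = 1 + 14 = 15; 15 < 18  OK
[6] S + Z = 12 + 1 = 13  OK
[7] S = 12, and 12 ≠ 9  OK
[8] W = 4 lies in [1, 5]  OK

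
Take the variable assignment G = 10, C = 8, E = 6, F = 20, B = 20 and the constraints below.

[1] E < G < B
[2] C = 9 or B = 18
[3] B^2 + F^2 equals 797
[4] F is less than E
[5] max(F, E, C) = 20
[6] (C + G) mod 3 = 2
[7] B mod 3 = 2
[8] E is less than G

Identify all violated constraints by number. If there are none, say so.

Violated: 2, 3, 4, and 6.

[1] values 6 < 10 < 20  true
[2] C = 8 ≠ 9 and B = 20 ≠ 18; both disjuncts false  false
[3] B^2 + F^2 = 20^2 + 20^2 = 400 + 400 = 800, not 797  false
[4] F = 20, E = 6; 20 ≥ 6 (want <)  false
[5] max(20, 6, 8) = 20  true
[6] C + G = 18; 18 mod 3 = 0, not 2  false
[7] 20 mod 3 = 2  true
[8] E = 6, G = 10; 6 < 10  true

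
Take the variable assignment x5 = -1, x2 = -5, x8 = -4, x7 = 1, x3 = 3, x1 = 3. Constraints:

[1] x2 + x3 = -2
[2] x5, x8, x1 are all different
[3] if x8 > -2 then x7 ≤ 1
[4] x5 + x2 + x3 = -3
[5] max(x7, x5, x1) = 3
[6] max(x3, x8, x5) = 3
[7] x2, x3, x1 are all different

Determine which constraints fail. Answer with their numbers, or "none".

Constraint 7 is violated.

[1] x2 + x3 = -5 + 3 = -2  ✔
[2] values -1, -4, 3 are pairwise distinct  ✔
[3] x8 = -4, not > -2; antecedent false, conditional vacuously true  ✔
[4] x5 + x2 + x3 = -1 + (-5) + 3 = -3  ✔
[5] max(1, -1, 3) = 3  ✔
[6] max(3, -4, -1) = 3  ✔
[7] x3 = x1 = 3, not all different  ✘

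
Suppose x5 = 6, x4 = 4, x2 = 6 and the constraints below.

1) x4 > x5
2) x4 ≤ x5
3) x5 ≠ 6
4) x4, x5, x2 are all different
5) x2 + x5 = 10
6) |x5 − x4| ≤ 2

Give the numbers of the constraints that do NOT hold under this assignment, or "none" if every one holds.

1) x4 = 4, x5 = 6; 4 ≤ 6 (want >)  no
2) x4 = 4, x5 = 6; 4 ≤ 6  yes
3) x5 = 6, but 6 is required to differ  no
4) x5 = x2 = 6, not all different  no
5) x2 + x5 = 6 + 6 = 12, not 10  no
6) |6 − 4| = 2; 2 ≤ 2  yes

The assignment fails constraints 1, 3, 4, and 5.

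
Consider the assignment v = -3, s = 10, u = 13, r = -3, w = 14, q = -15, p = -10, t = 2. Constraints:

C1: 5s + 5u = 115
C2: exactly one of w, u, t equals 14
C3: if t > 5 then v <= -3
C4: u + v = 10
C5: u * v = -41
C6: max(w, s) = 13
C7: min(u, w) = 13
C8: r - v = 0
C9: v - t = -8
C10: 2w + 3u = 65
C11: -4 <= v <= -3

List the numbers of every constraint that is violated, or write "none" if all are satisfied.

C1: 5s + 5u = 5(10) + 5(13) = 115  OK
C2: w=14, u=13, t=2; 1 of them equals 14  OK
C3: t = 2, not > 5; antecedent false, conditional vacuously true  OK
C4: u + v = 13 + (-3) = 10  OK
C5: u * v = 13 * (-3) = -39, not -41  FAIL
C6: max(14, 10) = 14, not 13  FAIL
C7: min(13, 14) = 13  OK
C8: r - v = -3 - (-3) = 0  OK
C9: v - t = -3 - 2 = -5, not -8  FAIL
C10: 2w + 3u = 2(14) + 3(13) = 67, not 65  FAIL
C11: v = -3 lies in [-4, -3]  OK

No — constraints 5, 6, 9, and 10 are not satisfied.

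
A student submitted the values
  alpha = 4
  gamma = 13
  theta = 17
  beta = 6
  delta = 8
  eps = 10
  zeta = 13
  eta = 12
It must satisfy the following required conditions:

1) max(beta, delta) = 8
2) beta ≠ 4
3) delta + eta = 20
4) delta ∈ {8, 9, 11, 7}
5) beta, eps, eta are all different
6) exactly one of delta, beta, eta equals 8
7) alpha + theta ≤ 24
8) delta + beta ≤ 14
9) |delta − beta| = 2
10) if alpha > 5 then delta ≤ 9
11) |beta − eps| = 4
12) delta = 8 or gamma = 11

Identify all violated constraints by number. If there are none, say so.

All constraints are satisfied.

1) max(6, 8) = 8 — satisfied.
2) beta = 6, and 6 ≠ 4 — satisfied.
3) delta + eta = 8 + 12 = 20 — satisfied.
4) delta = 8 is in {8, 9, 11, 7} — satisfied.
5) values 6, 10, 12 are pairwise distinct — satisfied.
6) delta=8, beta=6, eta=12; 1 of them equals 8 — satisfied.
7) alpha + theta = 4 + 17 = 21; 21 ≤ 24 — satisfied.
8) delta + beta = 8 + 6 = 14; 14 ≤ 14 — satisfied.
9) |8 − 6| = 2 — satisfied.
10) alpha = 4, not > 5; antecedent false, conditional vacuously true — satisfied.
11) |6 − 10| = 4 — satisfied.
12) delta = 8 = 8 (first disjunct) — satisfied.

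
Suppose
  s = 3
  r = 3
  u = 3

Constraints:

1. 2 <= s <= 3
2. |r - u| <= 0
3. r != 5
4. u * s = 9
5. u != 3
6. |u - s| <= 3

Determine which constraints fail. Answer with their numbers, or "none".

The assignment fails constraint 5.

1. s = 3 lies in [2, 3]  yes
2. |3 - 3| = 0; 0 ≤ 0  yes
3. r = 3, and 3 ≠ 5  yes
4. u * s = 3 * 3 = 9  yes
5. u = 3, but 3 is required to differ  no
6. |3 - 3| = 0; 0 ≤ 3  yes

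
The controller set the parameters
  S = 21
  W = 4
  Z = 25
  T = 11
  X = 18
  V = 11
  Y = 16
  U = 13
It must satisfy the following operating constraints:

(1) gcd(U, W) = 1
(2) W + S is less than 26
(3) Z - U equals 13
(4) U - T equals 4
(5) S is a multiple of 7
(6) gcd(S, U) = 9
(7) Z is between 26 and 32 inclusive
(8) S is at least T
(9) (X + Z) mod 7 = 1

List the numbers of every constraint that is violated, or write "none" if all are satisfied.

(1) gcd(13, 4) = 1  OK
(2) W + S = 4 + 21 = 25; 25 < 26  OK
(3) Z - U = 25 - 13 = 12, not 13  FAIL
(4) U - T = 13 - 11 = 2, not 4  FAIL
(5) 21 / 7 = 3, so 7 divides 21  OK
(6) gcd(21, 13) = 1, not 9  FAIL
(7) Z = 25 is outside [26, 32]  FAIL
(8) S = 21, T = 11; 21 ≥ 11  OK
(9) X + Z = 43; 43 mod 7 = 1  OK

The assignment fails constraints 3, 4, 6, and 7.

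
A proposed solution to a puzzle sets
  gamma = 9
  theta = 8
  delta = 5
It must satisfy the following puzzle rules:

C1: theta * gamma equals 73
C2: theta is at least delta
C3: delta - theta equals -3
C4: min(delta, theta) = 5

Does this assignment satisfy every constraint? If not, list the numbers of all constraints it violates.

C1: theta * gamma = 8 * 9 = 72, not 73 — fails.
C2: theta = 8, delta = 5; 8 ≥ 5 — holds.
C3: delta - theta = 5 - 8 = -3 — holds.
C4: min(5, 8) = 5 — holds.

Constraint 1 is violated.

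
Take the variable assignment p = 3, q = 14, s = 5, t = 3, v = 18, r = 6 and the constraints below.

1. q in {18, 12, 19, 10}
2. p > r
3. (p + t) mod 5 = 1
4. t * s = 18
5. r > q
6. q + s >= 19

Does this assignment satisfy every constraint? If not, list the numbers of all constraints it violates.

No — constraints 1, 2, 4, and 5 are not satisfied.

1. q = 14 is not in {18, 12, 19, 10} — violated.
2. p = 3, r = 6; 3 ≤ 6 (want >) — violated.
3. p + t = 6; 6 mod 5 = 1 — OK.
4. t * s = 3 * 5 = 15, not 18 — violated.
5. r = 6, q = 14; 6 ≤ 14 (want >) — violated.
6. q + s = 14 + 5 = 19; 19 ≥ 19 — OK.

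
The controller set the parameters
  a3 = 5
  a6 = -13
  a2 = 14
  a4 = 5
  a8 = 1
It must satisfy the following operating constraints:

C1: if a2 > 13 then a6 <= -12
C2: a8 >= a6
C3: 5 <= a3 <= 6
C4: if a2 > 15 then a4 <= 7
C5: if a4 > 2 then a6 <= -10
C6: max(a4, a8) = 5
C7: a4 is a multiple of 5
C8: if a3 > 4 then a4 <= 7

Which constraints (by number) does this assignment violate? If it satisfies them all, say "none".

None — every constraint holds.

C1: a2 = 14 > 13, so we need a6 ≤ -12; a6 = -13 ≤ -12 — satisfied.
C2: a8 = 1, a6 = -13; 1 ≥ -13 — satisfied.
C3: a3 = 5 lies in [5, 6] — satisfied.
C4: a2 = 14, not > 15; antecedent false, conditional vacuously true — satisfied.
C5: a4 = 5 > 2, so we need a6 ≤ -10; a6 = -13 ≤ -10 — satisfied.
C6: max(5, 1) = 5 — satisfied.
C7: 5 / 5 = 1, so 5 divides 5 — satisfied.
C8: a3 = 5 > 4, so we need a4 ≤ 7; a4 = 5 ≤ 7 — satisfied.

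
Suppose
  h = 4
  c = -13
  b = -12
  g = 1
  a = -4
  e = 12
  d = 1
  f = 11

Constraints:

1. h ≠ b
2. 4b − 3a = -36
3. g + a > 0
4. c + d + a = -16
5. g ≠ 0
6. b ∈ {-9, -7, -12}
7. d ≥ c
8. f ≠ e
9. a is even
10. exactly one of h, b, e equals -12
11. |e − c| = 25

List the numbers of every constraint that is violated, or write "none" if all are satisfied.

Constraint 3 does not hold.

1. h = 4, b = -12; distinct — satisfied.
2. 4b − 3a = 4(-12) − 3(-4) = -36 — satisfied.
3. g + a = 1 + (-4) = -3; -3 ≤ 0, bound 0 not met — violated.
4. c + d + a = -13 + 1 + (-4) = -16 — satisfied.
5. g = 1, and 1 ≠ 0 — satisfied.
6. b = -12 is in {-9, -7, -12} — satisfied.
7. d = 1, c = -13; 1 ≥ -13 — satisfied.
8. f = 11, e = 12; distinct — satisfied.
9. a = -4 is even — satisfied.
10. h=4, b=-12, e=12; 1 of them equals -12 — satisfied.
11. |12 − (-13)| = 25 — satisfied.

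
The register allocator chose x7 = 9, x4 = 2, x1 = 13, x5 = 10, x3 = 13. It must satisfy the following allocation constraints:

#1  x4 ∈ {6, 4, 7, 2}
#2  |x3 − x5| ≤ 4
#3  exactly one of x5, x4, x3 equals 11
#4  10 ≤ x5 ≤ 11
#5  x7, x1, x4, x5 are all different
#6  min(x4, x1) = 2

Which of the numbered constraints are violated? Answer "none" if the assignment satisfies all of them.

No — constraint 3 is not satisfied.

#1 x4 = 2 is in {6, 4, 7, 2}  ✓
#2 |13 − 10| = 3; 3 ≤ 4  ✓
#3 x5=10, x4=2, x3=13; 0 of them equal 11, not exactly one  ✗
#4 x5 = 10 lies in [10, 11]  ✓
#5 values 9, 13, 2, 10 are pairwise distinct  ✓
#6 min(2, 13) = 2  ✓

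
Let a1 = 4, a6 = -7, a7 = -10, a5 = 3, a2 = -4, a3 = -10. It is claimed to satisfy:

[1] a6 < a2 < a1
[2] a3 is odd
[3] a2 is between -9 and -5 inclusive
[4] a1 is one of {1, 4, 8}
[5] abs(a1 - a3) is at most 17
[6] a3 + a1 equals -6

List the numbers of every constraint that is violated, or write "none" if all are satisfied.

The assignment fails constraints 2 and 3.

[1] values -7 < -4 < 4  ✓
[2] a3 = -10 is even  ✗
[3] a2 = -4 is outside [-9, -5]  ✗
[4] a1 = 4 is in {1, 4, 8}  ✓
[5] abs(4 - (-10)) = 14; 14 ≤ 17  ✓
[6] a3 + a1 = -10 + 4 = -6  ✓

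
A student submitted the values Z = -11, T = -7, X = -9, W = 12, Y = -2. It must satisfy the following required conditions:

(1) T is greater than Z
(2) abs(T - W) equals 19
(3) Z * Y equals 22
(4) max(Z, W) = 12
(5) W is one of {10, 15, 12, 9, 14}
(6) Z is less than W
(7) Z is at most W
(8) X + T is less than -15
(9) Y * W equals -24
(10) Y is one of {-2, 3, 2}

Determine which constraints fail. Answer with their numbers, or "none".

(1) T = -7, Z = -11; -7 > -11 — holds.
(2) abs(-7 - 12) = 19 — holds.
(3) Z * Y = -11 * (-2) = 22 — holds.
(4) max(-11, 12) = 12 — holds.
(5) W = 12 is in {10, 15, 12, 9, 14} — holds.
(6) Z = -11, W = 12; -11 < 12 — holds.
(7) Z = -11, W = 12; -11 ≤ 12 — holds.
(8) X + T = -9 + (-7) = -16; -16 < -15 — holds.
(9) Y * W = -2 * 12 = -24 — holds.
(10) Y = -2 is in {-2, 3, 2} — holds.

No violations.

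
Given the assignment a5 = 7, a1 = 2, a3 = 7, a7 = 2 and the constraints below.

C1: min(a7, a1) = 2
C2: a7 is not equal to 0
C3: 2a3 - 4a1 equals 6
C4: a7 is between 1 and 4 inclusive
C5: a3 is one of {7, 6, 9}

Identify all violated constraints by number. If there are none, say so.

C1: min(2, 2) = 2 — satisfied.
C2: a7 = 2, and 2 ≠ 0 — satisfied.
C3: 2a3 - 4a1 = 2(7) - 4(2) = 6 — satisfied.
C4: a7 = 2 lies in [1, 4] — satisfied.
C5: a3 = 7 is in {7, 6, 9} — satisfied.

None — every constraint holds.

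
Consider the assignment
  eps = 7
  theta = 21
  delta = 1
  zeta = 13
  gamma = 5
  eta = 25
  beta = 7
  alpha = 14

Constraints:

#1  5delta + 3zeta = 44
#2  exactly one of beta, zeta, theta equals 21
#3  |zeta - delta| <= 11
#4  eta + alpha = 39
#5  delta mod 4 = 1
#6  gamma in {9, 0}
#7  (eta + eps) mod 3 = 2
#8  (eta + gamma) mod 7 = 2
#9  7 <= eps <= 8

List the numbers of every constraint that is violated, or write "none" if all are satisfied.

#1 5delta + 3zeta = 5(1) + 3(13) = 44 — holds.
#2 beta=7, zeta=13, theta=21; 1 of them equals 21 — holds.
#3 |13 - 1| = 12; 12 > 11, exceeds bound 11 — fails.
#4 eta + alpha = 25 + 14 = 39 — holds.
#5 1 mod 4 = 1 — holds.
#6 gamma = 5 is not in {9, 0} — fails.
#7 eta + eps = 32; 32 mod 3 = 2 — holds.
#8 eta + gamma = 30; 30 mod 7 = 2 — holds.
#9 eps = 7 lies in [7, 8] — holds.

Violated: 3 and 6.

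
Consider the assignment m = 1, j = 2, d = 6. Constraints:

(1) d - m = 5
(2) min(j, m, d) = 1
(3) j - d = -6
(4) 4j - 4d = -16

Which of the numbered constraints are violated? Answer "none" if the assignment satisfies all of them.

Constraint 3 is violated.

(1) d - m = 6 - 1 = 5 — holds.
(2) min(2, 1, 6) = 1 — holds.
(3) j - d = 2 - 6 = -4, not -6 — does not hold.
(4) 4j - 4d = 4(2) - 4(6) = -16 — holds.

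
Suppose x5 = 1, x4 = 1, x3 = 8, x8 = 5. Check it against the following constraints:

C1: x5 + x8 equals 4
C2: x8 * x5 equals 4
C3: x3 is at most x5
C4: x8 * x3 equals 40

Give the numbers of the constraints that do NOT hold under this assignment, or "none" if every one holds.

The assignment fails constraints 1, 2, 3.

C1: x5 + x8 = 1 + 5 = 6, not 4  ✘
C2: x8 * x5 = 5 * 1 = 5, not 4  ✘
C3: x3 = 8, x5 = 1; 8 > 1 (want ≤)  ✘
C4: x8 * x3 = 5 * 8 = 40  ✔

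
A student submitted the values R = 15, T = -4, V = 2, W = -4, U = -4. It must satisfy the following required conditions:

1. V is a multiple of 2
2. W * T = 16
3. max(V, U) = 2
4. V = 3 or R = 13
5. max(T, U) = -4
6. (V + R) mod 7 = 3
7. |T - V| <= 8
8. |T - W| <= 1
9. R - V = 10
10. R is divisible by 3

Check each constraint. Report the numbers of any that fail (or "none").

No — constraints 4 and 9 are not satisfied.

1. 2 / 2 = 1, so 2 divides 2 — OK.
2. W * T = -4 * (-4) = 16 — OK.
3. max(2, -4) = 2 — OK.
4. V = 2 ≠ 3 and R = 15 ≠ 13; both disjuncts false — violated.
5. max(-4, -4) = -4 — OK.
6. V + R = 17; 17 mod 7 = 3 — OK.
7. |-4 - 2| = 6; 6 ≤ 8 — OK.
8. |-4 - (-4)| = 0; 0 ≤ 1 — OK.
9. R - V = 15 - 2 = 13, not 10 — violated.
10. 15 / 3 = 5, so 3 divides 15 — OK.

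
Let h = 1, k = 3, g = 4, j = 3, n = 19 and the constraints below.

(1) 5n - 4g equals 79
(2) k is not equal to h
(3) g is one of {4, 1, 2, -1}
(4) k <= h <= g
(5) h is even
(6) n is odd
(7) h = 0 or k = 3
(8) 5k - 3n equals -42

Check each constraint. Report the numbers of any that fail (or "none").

No — constraints 4 and 5 are not satisfied.

(1) 5n - 4g = 5(19) - 4(4) = 79 — holds.
(2) k = 3, h = 1; distinct — holds.
(3) g = 4 is in {4, 1, 2, -1} — holds.
(4) values 3, 1, 4; k = 3 is not <= h = 1 — does not hold.
(5) h = 1 is odd — does not hold.
(6) n = 19 is odd — holds.
(7) h = 1 ≠ 0, but k = 3 = 3 (second disjunct) — holds.
(8) 5k - 3n = 5(3) - 3(19) = -42 — holds.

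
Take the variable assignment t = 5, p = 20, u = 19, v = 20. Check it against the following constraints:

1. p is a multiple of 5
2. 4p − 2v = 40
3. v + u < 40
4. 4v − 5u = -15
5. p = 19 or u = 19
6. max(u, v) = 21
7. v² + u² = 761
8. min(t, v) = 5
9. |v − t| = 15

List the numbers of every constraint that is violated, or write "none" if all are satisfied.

Constraint 6 does not hold.

1. 20 / 5 = 4, so 5 divides 20 — holds.
2. 4p − 2v = 4(20) − 2(20) = 40 — holds.
3. v + u = 20 + 19 = 39; 39 < 40 — holds.
4. 4v − 5u = 4(20) − 5(19) = -15 — holds.
5. p = 20 ≠ 19, but u = 19 = 19 (second disjunct) — holds.
6. max(19, 20) = 20, not 21 — fails.
7. v² + u² = 20² + 19² = 400 + 361 = 761 — holds.
8. min(5, 20) = 5 — holds.
9. |20 − 5| = 15 — holds.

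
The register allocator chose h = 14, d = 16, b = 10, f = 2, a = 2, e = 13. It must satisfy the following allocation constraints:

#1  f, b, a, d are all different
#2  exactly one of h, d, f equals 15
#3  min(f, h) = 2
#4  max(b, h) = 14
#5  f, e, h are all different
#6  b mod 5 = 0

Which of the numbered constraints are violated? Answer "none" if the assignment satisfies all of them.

No — constraints 1 and 2 are not satisfied.

#1 f = a = 2, not all different  ✘
#2 h=14, d=16, f=2; 0 of them equal 15, not exactly one  ✘
#3 min(2, 14) = 2  ✔
#4 max(10, 14) = 14  ✔
#5 values 2, 13, 14 are pairwise distinct  ✔
#6 10 mod 5 = 0  ✔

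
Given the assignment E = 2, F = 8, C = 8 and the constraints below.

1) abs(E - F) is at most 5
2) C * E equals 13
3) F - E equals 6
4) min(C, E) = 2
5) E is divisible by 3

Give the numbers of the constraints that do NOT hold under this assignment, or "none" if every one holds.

Constraints 1, 2, 5 do not hold.

1) abs(2 - 8) = 6; 6 > 5, exceeds bound 5 — violated.
2) C * E = 8 * 2 = 16, not 13 — violated.
3) F - E = 8 - 2 = 6 — satisfied.
4) min(8, 2) = 2 — satisfied.
5) 2 = 3*0 + 2, so 3 does not divide 2 — violated.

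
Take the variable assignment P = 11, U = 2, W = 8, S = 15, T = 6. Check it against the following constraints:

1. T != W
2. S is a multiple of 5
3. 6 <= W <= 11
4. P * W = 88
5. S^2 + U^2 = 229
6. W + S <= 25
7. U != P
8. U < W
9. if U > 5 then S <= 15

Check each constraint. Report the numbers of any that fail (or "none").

1. T = 6, W = 8; distinct  true
2. 15 / 5 = 3, so 5 divides 15  true
3. W = 8 lies in [6, 11]  true
4. P * W = 11 * 8 = 88  true
5. S^2 + U^2 = 15^2 + 2^2 = 225 + 4 = 229  true
6. W + S = 8 + 15 = 23; 23 ≤ 25  true
7. U = 2, P = 11; distinct  true
8. U = 2, W = 8; 2 < 8  true
9. U = 2, not > 5; antecedent false, conditional vacuously true  true

No violations.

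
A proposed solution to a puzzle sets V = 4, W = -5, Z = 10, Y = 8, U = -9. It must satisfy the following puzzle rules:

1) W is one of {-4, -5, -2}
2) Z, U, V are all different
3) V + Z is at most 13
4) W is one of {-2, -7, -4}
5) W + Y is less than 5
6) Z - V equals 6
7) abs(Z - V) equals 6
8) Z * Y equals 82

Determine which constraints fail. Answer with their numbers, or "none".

Violated: 3, 4, and 8.

1) W = -5 is in {-4, -5, -2} — OK.
2) values 10, -9, 4 are pairwise distinct — OK.
3) V + Z = 4 + 10 = 14; 14 > 13, bound 13 not met — violated.
4) W = -5 is not in {-2, -7, -4} — violated.
5) W + Y = -5 + 8 = 3; 3 < 5 — OK.
6) Z - V = 10 - 4 = 6 — OK.
7) abs(10 - 4) = 6 — OK.
8) Z * Y = 10 * 8 = 80, not 82 — violated.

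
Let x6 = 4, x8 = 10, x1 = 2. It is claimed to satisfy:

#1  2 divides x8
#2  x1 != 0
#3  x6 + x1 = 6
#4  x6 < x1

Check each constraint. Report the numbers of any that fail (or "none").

#1 10 / 2 = 5, so 2 divides 10  ✓
#2 x1 = 2, and 2 ≠ 0  ✓
#3 x6 + x1 = 4 + 2 = 6  ✓
#4 x6 = 4, x1 = 2; 4 ≥ 2 (want <)  ✗

Constraint 4 does not hold.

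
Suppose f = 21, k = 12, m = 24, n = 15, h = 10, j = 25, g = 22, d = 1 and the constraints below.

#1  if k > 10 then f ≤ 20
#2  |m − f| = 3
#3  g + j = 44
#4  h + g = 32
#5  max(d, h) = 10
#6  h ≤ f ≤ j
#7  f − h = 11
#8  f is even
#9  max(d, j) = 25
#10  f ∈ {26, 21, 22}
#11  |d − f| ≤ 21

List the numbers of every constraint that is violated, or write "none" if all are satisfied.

#1 k = 12 > 10, so we need f ≤ 20; but f = 21 > 20  FAIL
#2 |24 − 21| = 3  OK
#3 g + j = 22 + 25 = 47, not 44  FAIL
#4 h + g = 10 + 22 = 32  OK
#5 max(1, 10) = 10  OK
#6 values 10 ≤ 21 ≤ 25  OK
#7 f − h = 21 − 10 = 11  OK
#8 f = 21 is odd  FAIL
#9 max(1, 25) = 25  OK
#10 f = 21 is in {26, 21, 22}  OK
#11 |1 − 21| = 20; 20 ≤ 21  OK

Violated: 1, 3, and 8.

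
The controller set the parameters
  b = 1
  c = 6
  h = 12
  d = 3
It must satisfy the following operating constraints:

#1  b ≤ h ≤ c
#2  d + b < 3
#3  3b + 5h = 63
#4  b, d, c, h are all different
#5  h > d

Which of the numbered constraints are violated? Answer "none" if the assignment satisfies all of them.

#1 values 1, 12, 6; h = 12 is not ≤ c = 6 — fails.
#2 d + b = 3 + 1 = 4; 4 ≥ 3, bound 3 not met — fails.
#3 3b + 5h = 3(1) + 5(12) = 63 — holds.
#4 values 1, 3, 6, 12 are pairwise distinct — holds.
#5 h = 12, d = 3; 12 > 3 — holds.

Violated: 1 and 2.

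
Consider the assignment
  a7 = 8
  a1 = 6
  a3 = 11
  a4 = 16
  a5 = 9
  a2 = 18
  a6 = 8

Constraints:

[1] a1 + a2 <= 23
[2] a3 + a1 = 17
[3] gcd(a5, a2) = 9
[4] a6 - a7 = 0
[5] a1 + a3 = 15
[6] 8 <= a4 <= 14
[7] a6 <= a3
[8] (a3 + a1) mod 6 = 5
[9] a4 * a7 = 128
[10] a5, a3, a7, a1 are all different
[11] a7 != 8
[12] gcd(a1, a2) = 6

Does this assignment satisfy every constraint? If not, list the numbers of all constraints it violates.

The assignment fails constraints 1, 5, 6, and 11.

[1] a1 + a2 = 6 + 18 = 24; 24 > 23, bound 23 not met  ✘
[2] a3 + a1 = 11 + 6 = 17  ✔
[3] gcd(9, 18) = 9  ✔
[4] a6 - a7 = 8 - 8 = 0  ✔
[5] a1 + a3 = 6 + 11 = 17, not 15  ✘
[6] a4 = 16 is outside [8, 14]  ✘
[7] a6 = 8, a3 = 11; 8 ≤ 11  ✔
[8] a3 + a1 = 17; 17 mod 6 = 5  ✔
[9] a4 * a7 = 16 * 8 = 128  ✔
[10] values 9, 11, 8, 6 are pairwise distinct  ✔
[11] a7 = 8, but 8 is required to differ  ✘
[12] gcd(6, 18) = 6  ✔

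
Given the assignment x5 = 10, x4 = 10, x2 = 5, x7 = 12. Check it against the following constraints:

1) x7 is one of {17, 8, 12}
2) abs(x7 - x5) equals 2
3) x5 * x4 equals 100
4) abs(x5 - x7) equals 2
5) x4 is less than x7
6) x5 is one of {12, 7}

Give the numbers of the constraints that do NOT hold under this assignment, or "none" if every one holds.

Violated: 6.

1) x7 = 12 is in {17, 8, 12} — OK.
2) abs(12 - 10) = 2 — OK.
3) x5 * x4 = 10 * 10 = 100 — OK.
4) abs(10 - 12) = 2 — OK.
5) x4 = 10, x7 = 12; 10 < 12 — OK.
6) x5 = 10 is not in {12, 7} — violated.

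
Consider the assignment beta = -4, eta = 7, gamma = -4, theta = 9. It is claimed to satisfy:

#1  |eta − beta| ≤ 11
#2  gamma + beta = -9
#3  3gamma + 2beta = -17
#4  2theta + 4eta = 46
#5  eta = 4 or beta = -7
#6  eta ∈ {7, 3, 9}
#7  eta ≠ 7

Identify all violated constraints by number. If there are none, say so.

#1 |7 − (-4)| = 11; 11 ≤ 11 — holds.
#2 gamma + beta = -4 + (-4) = -8, not -9 — fails.
#3 3gamma + 2beta = 3(-4) + 2(-4) = -20, not -17 — fails.
#4 2theta + 4eta = 2(9) + 4(7) = 46 — holds.
#5 eta = 7 ≠ 4 and beta = -4 ≠ -7; both disjuncts false — fails.
#6 eta = 7 is in {7, 3, 9} — holds.
#7 eta = 7, but 7 is required to differ — fails.

Violated: 2, 3, 5, and 7.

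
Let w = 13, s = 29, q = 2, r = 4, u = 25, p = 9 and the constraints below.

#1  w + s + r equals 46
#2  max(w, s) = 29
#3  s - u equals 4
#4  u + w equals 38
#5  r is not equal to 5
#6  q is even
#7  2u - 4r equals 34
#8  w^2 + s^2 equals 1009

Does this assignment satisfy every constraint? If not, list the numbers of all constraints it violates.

#1 w + s + r = 13 + 29 + 4 = 46 — satisfied.
#2 max(13, 29) = 29 — satisfied.
#3 s - u = 29 - 25 = 4 — satisfied.
#4 u + w = 25 + 13 = 38 — satisfied.
#5 r = 4, and 4 ≠ 5 — satisfied.
#6 q = 2 is even — satisfied.
#7 2u - 4r = 2(25) - 4(4) = 34 — satisfied.
#8 w^2 + s^2 = 13^2 + 29^2 = 169 + 841 = 1010, not 1009 — violated.

Constraint 8 is violated.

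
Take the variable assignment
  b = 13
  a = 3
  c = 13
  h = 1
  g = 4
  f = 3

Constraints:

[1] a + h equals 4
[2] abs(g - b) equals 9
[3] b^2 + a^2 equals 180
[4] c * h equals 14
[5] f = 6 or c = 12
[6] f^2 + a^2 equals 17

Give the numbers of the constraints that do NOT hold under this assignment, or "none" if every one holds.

[1] a + h = 3 + 1 = 4  OK
[2] abs(4 - 13) = 9  OK
[3] b^2 + a^2 = 13^2 + 3^2 = 169 + 9 = 178, not 180  FAIL
[4] c * h = 13 * 1 = 13, not 14  FAIL
[5] f = 3 ≠ 6 and c = 13 ≠ 12; both disjuncts false  FAIL
[6] f^2 + a^2 = 3^2 + 3^2 = 9 + 9 = 18, not 17  FAIL

Constraints 3, 4, 5, and 6 are violated.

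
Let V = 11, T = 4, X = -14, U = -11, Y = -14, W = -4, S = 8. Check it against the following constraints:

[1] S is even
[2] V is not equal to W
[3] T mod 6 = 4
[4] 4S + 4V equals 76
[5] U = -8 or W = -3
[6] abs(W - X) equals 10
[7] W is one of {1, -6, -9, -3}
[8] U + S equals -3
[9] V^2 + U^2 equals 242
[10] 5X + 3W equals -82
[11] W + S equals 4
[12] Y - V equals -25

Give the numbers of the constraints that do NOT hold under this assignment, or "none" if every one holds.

[1] S = 8 is even  OK
[2] V = 11, W = -4; distinct  OK
[3] 4 mod 6 = 4  OK
[4] 4S + 4V = 4(8) + 4(11) = 76  OK
[5] U = -11 ≠ -8 and W = -4 ≠ -3; both disjuncts false  FAIL
[6] abs(-4 - (-14)) = 10  OK
[7] W = -4 is not in {1, -6, -9, -3}  FAIL
[8] U + S = -11 + 8 = -3  OK
[9] V^2 + U^2 = 11^2 + (-11)^2 = 121 + 121 = 242  OK
[10] 5X + 3W = 5(-14) + 3(-4) = -82  OK
[11] W + S = -4 + 8 = 4  OK
[12] Y - V = -14 - 11 = -25  OK

Violated: 5, 7.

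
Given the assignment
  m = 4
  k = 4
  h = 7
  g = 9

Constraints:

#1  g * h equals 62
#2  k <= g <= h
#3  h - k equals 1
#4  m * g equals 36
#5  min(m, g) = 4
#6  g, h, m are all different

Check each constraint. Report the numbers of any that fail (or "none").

#1 g * h = 9 * 7 = 63, not 62 — fails.
#2 values 4, 9, 7; g = 9 is not <= h = 7 — fails.
#3 h - k = 7 - 4 = 3, not 1 — fails.
#4 m * g = 4 * 9 = 36 — holds.
#5 min(4, 9) = 4 — holds.
#6 values 9, 7, 4 are pairwise distinct — holds.

Violated: 1, 2, 3.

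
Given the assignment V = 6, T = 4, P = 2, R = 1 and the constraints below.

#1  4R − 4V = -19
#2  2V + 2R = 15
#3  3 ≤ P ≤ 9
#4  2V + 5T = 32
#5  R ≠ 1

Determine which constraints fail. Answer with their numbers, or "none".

No — constraints 1, 2, 3, 5 are not satisfied.

#1 4R − 4V = 4(1) − 4(6) = -20, not -19 — does not hold.
#2 2V + 2R = 2(6) + 2(1) = 14, not 15 — does not hold.
#3 P = 2 is outside [3, 9] — does not hold.
#4 2V + 5T = 2(6) + 5(4) = 32 — holds.
#5 R = 1, but 1 is required to differ — does not hold.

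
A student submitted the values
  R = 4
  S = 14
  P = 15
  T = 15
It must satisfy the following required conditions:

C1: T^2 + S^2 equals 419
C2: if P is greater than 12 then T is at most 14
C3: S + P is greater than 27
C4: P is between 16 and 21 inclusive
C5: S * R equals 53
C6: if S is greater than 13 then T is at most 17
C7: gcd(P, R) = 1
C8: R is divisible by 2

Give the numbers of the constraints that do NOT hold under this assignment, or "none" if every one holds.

Constraints 1, 2, 4, 5 do not hold.

C1: T^2 + S^2 = 15^2 + 14^2 = 225 + 196 = 421, not 419 — fails.
C2: P = 15 > 12, so we need T ≤ 14; but T = 15 > 14 — fails.
C3: S + P = 14 + 15 = 29; 29 > 27 — holds.
C4: P = 15 is outside [16, 21] — fails.
C5: S * R = 14 * 4 = 56, not 53 — fails.
C6: S = 14 > 13, so we need T ≤ 17; T = 15 ≤ 17 — holds.
C7: gcd(15, 4) = 1 — holds.
C8: 4 / 2 = 2, so 2 divides 4 — holds.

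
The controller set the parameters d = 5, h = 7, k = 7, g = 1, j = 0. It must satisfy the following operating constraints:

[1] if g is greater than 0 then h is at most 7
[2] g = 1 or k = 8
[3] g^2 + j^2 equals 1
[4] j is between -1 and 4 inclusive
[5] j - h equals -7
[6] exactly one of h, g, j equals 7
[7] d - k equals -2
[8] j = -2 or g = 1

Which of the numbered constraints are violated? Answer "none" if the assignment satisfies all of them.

The assignment satisfies every constraint.

[1] g = 1 > 0, so we need h ≤ 7; h = 7 ≤ 7 — OK.
[2] g = 1 = 1 (first disjunct) — OK.
[3] g^2 + j^2 = 1^2 + 0^2 = 1 + 0 = 1 — OK.
[4] j = 0 lies in [-1, 4] — OK.
[5] j - h = 0 - 7 = -7 — OK.
[6] h=7, g=1, j=0; 1 of them equals 7 — OK.
[7] d - k = 5 - 7 = -2 — OK.
[8] j = 0 ≠ -2, but g = 1 = 1 (second disjunct) — OK.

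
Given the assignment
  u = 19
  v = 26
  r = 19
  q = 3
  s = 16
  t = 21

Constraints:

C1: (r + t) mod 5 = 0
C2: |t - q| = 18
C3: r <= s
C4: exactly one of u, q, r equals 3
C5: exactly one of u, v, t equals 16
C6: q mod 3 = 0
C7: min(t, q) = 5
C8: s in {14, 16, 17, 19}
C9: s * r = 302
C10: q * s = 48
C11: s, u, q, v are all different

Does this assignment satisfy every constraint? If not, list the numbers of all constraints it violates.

No — constraints 3, 5, 7, and 9 are not satisfied.

C1: r + t = 40; 40 mod 5 = 0 — holds.
C2: |21 - 3| = 18 — holds.
C3: r = 19, s = 16; 19 > 16 (want ≤) — fails.
C4: u=19, q=3, r=19; 1 of them equals 3 — holds.
C5: u=19, v=26, t=21; 0 of them equal 16, not exactly one — fails.
C6: 3 mod 3 = 0 — holds.
C7: min(21, 3) = 3, not 5 — fails.
C8: s = 16 is in {14, 16, 17, 19} — holds.
C9: s * r = 16 * 19 = 304, not 302 — fails.
C10: q * s = 3 * 16 = 48 — holds.
C11: values 16, 19, 3, 26 are pairwise distinct — holds.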